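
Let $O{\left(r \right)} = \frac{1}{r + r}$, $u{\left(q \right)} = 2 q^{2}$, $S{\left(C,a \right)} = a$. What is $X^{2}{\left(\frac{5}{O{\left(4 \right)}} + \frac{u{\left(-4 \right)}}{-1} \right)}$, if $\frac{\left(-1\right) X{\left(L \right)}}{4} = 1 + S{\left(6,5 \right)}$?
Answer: $576$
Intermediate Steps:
$O{\left(r \right)} = \frac{1}{2 r}$
$X{\left(L \right)} = -24$ ($X{\left(L \right)} = - 4 \left(1 + 5\right) = \left(-4\right) 6 = -24$)
$X^{2}{\left(\frac{5}{O{\left(4 \right)}} + \frac{u{\left(-4 \right)}}{-1} \right)} = \left(-24\right)^{2} = 576$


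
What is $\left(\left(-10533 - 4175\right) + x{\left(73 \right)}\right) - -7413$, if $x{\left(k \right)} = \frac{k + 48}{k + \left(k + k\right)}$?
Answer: $- \frac{1597484}{219} \approx -7294.4$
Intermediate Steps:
$x{\left(k \right)} = \frac{48 + k}{3 k}$ ($x{\left(k \right)} = \frac{48 + k}{k + 2 k} = \frac{48 + k}{3 k}$)
$\left(\left(-10533 - 4175\right) + x{\left(73 \right)}\right) - -7413 = \left(\left(-10533 - 4175\right) + \frac{48 + 73}{3 \cdot 73}\right) - -7413 = \left(-14708 + \frac{1}{3} \cdot \frac{1}{73} \cdot 121\right) + 7413 = \left(-14708 + \frac{121}{219}\right) + 7413 = - \frac{3220931}{219} + 7413 = - \frac{1597484}{219}$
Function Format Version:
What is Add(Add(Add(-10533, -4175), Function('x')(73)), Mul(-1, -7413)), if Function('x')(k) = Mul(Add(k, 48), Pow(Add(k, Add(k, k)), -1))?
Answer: Rational(-1597484, 219) ≈ -7294.4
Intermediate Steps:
Function('x')(k) = Mul(Rational(1, 3), Pow(k, -1), Add(48, k)) (Function('x')(k) = Mul(Add(48, k), Pow(Add(k, Mul(2, k)), -1)) = Mul(Add(48, k), Pow(Mul(3, k), -1)) = Mul(Add(48, k), Mul(Rational(1, 3), Pow(k, -1))) = Mul(Rational(1, 3), Pow(k, -1), Add(48, k)))
Add(Add(Add(-10533, -4175), Function('x')(73)), Mul(-1, -7413)) = Add(Add(Add(-10533, -4175), Mul(Rational(1, 3), Pow(73, -1), Add(48, 73))), Mul(-1, -7413)) = Add(Add(-14708, Mul(Rational(1, 3), Rational(1, 73), 121)), 7413) = Add(Add(-14708, Rational(121, 219)), 7413) = Add(Rational(-3220931, 219), 7413) = Rational(-1597484, 219)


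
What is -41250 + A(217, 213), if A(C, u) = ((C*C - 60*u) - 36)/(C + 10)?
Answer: -9329477/227 ≈ -41099.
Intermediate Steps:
A(C, u) = (-36 + C² - 60*u)/(10 + C) (A(C, u) = ((C² - 60*u) - 36)/(10 + C) = (-36 + C² - 60*u)/(10 + C))
-41250 + A(217, 213) = -41250 + (-36 + 217² - 60*213)/(10 + 217) = -41250 + (-36 + 47089 - 12780)/227 = -41250 + (1/227)*34273 = -41250 + 34273/227 = -9329477/227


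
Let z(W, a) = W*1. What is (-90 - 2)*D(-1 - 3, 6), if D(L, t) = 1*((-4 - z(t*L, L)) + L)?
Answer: -1472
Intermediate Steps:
z(W, a) = W
D(L, t) = -4 + L - L*t (D(L, t) = 1*((-4 - t*L) + L) = 1*((-4 - L*t) + L) = 1*(-4 + L - L*t) = -4 + L - L*t)
(-90 - 2)*D(-1 - 3, 6) = (-90 - 2)*(-4 + (-1 - 3) - 1*(-1 - 3)*6) = -92*(-4 - 4 - 1*(-4)*6) = -92*(-4 - 4 + 24) = -92*16 = -1472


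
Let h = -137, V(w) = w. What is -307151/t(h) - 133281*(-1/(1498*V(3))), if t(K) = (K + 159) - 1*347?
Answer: 36503921/37450 ≈ 974.74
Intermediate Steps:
t(K) = -188 + K (t(K) = (159 + K) - 347 = -188 + K)
-307151/t(h) - 133281*(-1/(1498*V(3))) = -307151/(-188 - 137) - 133281/(3*(-1498)) = -307151/(-325) - 133281/(-4494) = -307151*(-1/325) - 133281*(-1/4494) = 23627/25 + 44427/1498 = 36503921/37450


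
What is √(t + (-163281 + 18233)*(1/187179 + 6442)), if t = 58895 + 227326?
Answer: I*√32727562407782682387/187179 ≈ 30563.0*I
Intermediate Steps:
t = 286221
√(t + (-163281 + 18233)*(1/187179 + 6442)) = √(286221 + (-163281 + 18233)*(1/187179 + 6442)) = √(286221 - 145048*(1/187179 + 6442)) = √(286221 - 145048*1205807119/187179) = √(286221 - 174899910996712/187179) = √(-174846336436153/187179) = I*√32727562407782682387/187179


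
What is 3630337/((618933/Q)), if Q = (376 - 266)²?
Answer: 43927077700/618933 ≈ 70972.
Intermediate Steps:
Q = 12100 (Q = 110² = 12100)
3630337/((618933/Q)) = 3630337/((618933/12100)) = 3630337/((618933*(1/12100))) = 3630337/(618933/12100) = 3630337*(12100/618933) = 43927077700/618933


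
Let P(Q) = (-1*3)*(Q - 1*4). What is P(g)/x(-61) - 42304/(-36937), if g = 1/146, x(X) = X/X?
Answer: 70779197/5392802 ≈ 13.125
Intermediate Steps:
x(X) = 1
g = 1/146 ≈ 0.0068493
P(Q) = 12 - 3*Q (P(Q) = -3*(Q - 4) = -3*(-4 + Q) = 12 - 3*Q)
P(g)/x(-61) - 42304/(-36937) = (12 - 3*1/146)/1 - 42304/(-36937) = (12 - 3/146)*1 - 42304*(-1/36937) = (1749/146)*1 + 42304/36937 = 1749/146 + 42304/36937 = 70779197/5392802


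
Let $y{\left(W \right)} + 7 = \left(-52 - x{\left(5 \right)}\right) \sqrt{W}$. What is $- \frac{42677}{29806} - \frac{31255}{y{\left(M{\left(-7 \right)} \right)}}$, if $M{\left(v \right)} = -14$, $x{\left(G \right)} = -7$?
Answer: $\frac{758445941}{120922942} - \frac{200925 i \sqrt{14}}{4057} \approx 6.2721 - 185.31 i$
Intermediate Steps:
$y{\left(W \right)} = -7 - 45 \sqrt{W}$ ($y{\left(W \right)} = -7 + \left(-52 - -7\right) \sqrt{W} = -7 + \left(-52 + 7\right) \sqrt{W} = -7 - 45 \sqrt{W}$)
$- \frac{42677}{29806} - \frac{31255}{y{\left(M{\left(-7 \right)} \right)}} = - \frac{42677}{29806} - \frac{31255}{-7 - 45 \sqrt{-14}} = \left(-42677\right) \frac{1}{29806} - \frac{31255}{-7 - 45 i \sqrt{14}} = - \frac{42677}{29806} - \frac{31255}{-7 - 45 i \sqrt{14}}$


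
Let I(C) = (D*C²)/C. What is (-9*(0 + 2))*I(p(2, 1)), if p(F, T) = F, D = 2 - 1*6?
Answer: 144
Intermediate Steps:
D = -4 (D = 2 - 6 = -4)
I(C) = -4*C (I(C) = (-4*C²)/C = -4*C)
(-9*(0 + 2))*I(p(2, 1)) = (-9*(0 + 2))*(-4*2) = -9*2*(-8) = -18*(-8) = 144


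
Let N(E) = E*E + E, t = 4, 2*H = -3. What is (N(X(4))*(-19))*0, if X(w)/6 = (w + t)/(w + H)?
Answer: 0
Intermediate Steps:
H = -3/2 (H = (½)*(-3) = -3/2 ≈ -1.5000)
X(w) = 6*(4 + w)/(-3/2 + w) (X(w) = 6*((w + 4)/(w - 3/2)) = 6*((4 + w)/(-3/2 + w)) = 6*(4 + w)/(-3/2 + w))
N(E) = E + E² (N(E) = E² + E = E + E²)
(N(X(4))*(-19))*0 = (((12*(4 + 4)/(-3 + 2*4))*(1 + 12*(4 + 4)/(-3 + 2*4)))*(-19))*0 = (((12*8/(-3 + 8))*(1 + 12*8/(-3 + 8)))*(-19))*0 = (((12*8/5)*(1 + 12*8/5))*(-19))*0 = (((12*(⅕)*8)*(1 + 12*(⅕)*8))*(-19))*0 = ((96*(1 + 96/5)/5)*(-19))*0 = (((96/5)*(101/5))*(-19))*0 = ((9696/25)*(-19))*0 = -184224/25*0 = 0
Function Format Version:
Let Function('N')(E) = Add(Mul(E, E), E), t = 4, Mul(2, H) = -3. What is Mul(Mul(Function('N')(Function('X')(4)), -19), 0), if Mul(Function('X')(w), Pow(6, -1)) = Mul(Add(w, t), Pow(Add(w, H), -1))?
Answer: 0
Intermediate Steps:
H = Rational(-3, 2) (H = Mul(Rational(1, 2), -3) = Rational(-3, 2) ≈ -1.5000)
Function('X')(w) = Mul(6, Pow(Add(Rational(-3, 2), w), -1), Add(4, w)) (Function('X')(w) = Mul(6, Mul(Add(w, 4), Pow(Add(w, Rational(-3, 2)), -1))) = Mul(6, Mul(Add(4, w), Pow(Add(Rational(-3, 2), w), -1))) = Mul(6, Mul(Pow(Add(Rational(-3, 2), w), -1), Add(4, w))) = Mul(6, Pow(Add(Rational(-3, 2), w), -1), Add(4, w)))
Function('N')(E) = Add(E, Pow(E, 2)) (Function('N')(E) = Add(Pow(E, 2), E) = Add(E, Pow(E, 2)))
Mul(Mul(Function('N')(Function('X')(4)), -19), 0) = Mul(Mul(Mul(Mul(12, Pow(Add(-3, Mul(2, 4)), -1), Add(4, 4)), Add(1, Mul(12, Pow(Add(-3, Mul(2, 4)), -1), Add(4, 4)))), -19), 0) = Mul(Mul(Mul(Mul(12, Pow(Add(-3, 8), -1), 8), Add(1, Mul(12, Pow(Add(-3, 8), -1), 8))), -19), 0) = Mul(Mul(Mul(Mul(12, Pow(5, -1), 8), Add(1, Mul(12, Pow(5, -1), 8))), -19), 0) = Mul(Mul(Mul(Mul(12, Rational(1, 5), 8), Add(1, Mul(12, Rational(1, 5), 8))), -19), 0) = Mul(Mul(Mul(Rational(96, 5), Add(1, Rational(96, 5))), -19), 0) = Mul(Mul(Mul(Rational(96, 5), Rational(101, 5)), -19), 0) = Mul(Mul(Rational(9696, 25), -19), 0) = Mul(Rational(-184224, 25), 0) = 0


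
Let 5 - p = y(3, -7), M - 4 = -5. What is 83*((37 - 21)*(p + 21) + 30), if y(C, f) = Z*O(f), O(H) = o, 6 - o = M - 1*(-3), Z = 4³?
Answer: -302950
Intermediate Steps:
M = -1 (M = 4 - 5 = -1)
Z = 64
o = 4 (o = 6 - (-1 - 1*(-3)) = 6 - (-1 + 3) = 6 - 1*2 = 6 - 2 = 4)
O(H) = 4
y(C, f) = 256 (y(C, f) = 64*4 = 256)
p = -251 (p = 5 - 1*256 = 5 - 256 = -251)
83*((37 - 21)*(p + 21) + 30) = 83*((37 - 21)*(-251 + 21) + 30) = 83*(16*(-230) + 30) = 83*(-3680 + 30) = 83*(-3650) = -302950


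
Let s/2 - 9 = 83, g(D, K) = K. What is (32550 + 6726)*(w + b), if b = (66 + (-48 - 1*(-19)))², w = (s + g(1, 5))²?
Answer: 1456746840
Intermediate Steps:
s = 184 (s = 18 + 2*83 = 18 + 166 = 184)
w = 35721 (w = (184 + 5)² = 189² = 35721)
b = 1369 (b = (66 + (-48 + 19))² = (66 - 29)² = 37² = 1369)
(32550 + 6726)*(w + b) = (32550 + 6726)*(35721 + 1369) = 39276*37090 = 1456746840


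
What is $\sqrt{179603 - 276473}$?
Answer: $i \sqrt{96870} \approx 311.24 i$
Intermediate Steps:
$\sqrt{179603 - 276473} = \sqrt{-96870} = i \sqrt{96870}$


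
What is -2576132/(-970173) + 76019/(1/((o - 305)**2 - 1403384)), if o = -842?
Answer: -6473545044890293/970173 ≈ -6.6726e+9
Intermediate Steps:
-2576132/(-970173) + 76019/(1/((o - 305)**2 - 1403384)) = -2576132/(-970173) + 76019/(1/((-842 - 305)**2 - 1403384)) = -2576132*(-1/970173) + 76019/(1/((-1147)**2 - 1403384)) = 2576132/970173 + 76019/(1/(1315609 - 1403384)) = 2576132/970173 + 76019/(1/(-87775)) = 2576132/970173 + 76019/(-1/87775) = 2576132/970173 + 76019*(-87775) = 2576132/970173 - 6672567725 = -6473545044890293/970173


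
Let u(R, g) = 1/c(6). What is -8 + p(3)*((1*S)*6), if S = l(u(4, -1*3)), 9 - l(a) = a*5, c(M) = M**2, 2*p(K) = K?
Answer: 287/4 ≈ 71.750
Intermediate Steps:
p(K) = K/2
u(R, g) = 1/36 (u(R, g) = 1/(6**2) = 1/36)
l(a) = 9 - 5*a (l(a) = 9 - a*5 = 9 - 5*a)
S = 319/36 (S = 9 - 5*1/36 = 9 - 5/36 = 319/36 ≈ 8.8611)
-8 + p(3)*((1*S)*6) = -8 + ((1/2)*3)*((1*(319/36))*6) = -8 + 3*((319/36)*6)/2 = -8 + (3/2)*(319/6) = -8 + 319/4 = 287/4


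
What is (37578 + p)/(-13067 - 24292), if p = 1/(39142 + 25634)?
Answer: -2434152529/2419966584 ≈ -1.0059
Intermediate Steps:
p = 1/64776 ≈ 1.5438e-5
(37578 + p)/(-13067 - 24292) = (37578 + 1/64776)/(-13067 - 24292) = (2434152529/64776)/(-37359) = (2434152529/64776)*(-1/37359) = -2434152529/2419966584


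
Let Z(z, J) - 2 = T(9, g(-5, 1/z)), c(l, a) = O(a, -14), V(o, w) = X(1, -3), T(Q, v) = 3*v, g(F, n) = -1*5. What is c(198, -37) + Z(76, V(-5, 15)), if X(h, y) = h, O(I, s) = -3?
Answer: -16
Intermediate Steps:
g(F, n) = -5
V(o, w) = 1
c(l, a) = -3
Z(z, J) = -13 (Z(z, J) = 2 + 3*(-5) = 2 - 15 = -13)
c(198, -37) + Z(76, V(-5, 15)) = -3 - 13 = -16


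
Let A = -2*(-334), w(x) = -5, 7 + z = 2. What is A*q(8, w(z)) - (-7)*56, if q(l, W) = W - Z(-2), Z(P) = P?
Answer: -1612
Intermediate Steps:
z = -5 (z = -7 + 2 = -5)
A = 668
q(l, W) = 2 + W (q(l, W) = W - 1*(-2) = W + 2 = 2 + W)
A*q(8, w(z)) - (-7)*56 = 668*(2 - 5) - (-7)*56 = 668*(-3) - 1*(-392) = -2004 + 392 = -1612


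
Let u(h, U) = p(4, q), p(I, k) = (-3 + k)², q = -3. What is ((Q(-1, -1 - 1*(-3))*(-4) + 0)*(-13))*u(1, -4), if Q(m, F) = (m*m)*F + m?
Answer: 1872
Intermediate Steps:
Q(m, F) = m + F*m² (Q(m, F) = m²*F + m = F*m² + m = m + F*m²)
u(h, U) = 36 (u(h, U) = (-3 - 3)² = (-6)² = 36)
((Q(-1, -1 - 1*(-3))*(-4) + 0)*(-13))*u(1, -4) = ((-(1 + (-1 - 1*(-3))*(-1))*(-4) + 0)*(-13))*36 = ((-(1 + (-1 + 3)*(-1))*(-4) + 0)*(-13))*36 = ((-(1 + 2*(-1))*(-4) + 0)*(-13))*36 = ((-(1 - 2)*(-4) + 0)*(-13))*36 = ((-1*(-1)*(-4) + 0)*(-13))*36 = ((1*(-4) + 0)*(-13))*36 = ((-4 + 0)*(-13))*36 = -4*(-13)*36 = 52*36 = 1872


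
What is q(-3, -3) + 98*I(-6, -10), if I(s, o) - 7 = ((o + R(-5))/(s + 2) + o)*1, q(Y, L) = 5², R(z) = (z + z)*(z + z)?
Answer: -2474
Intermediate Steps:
R(z) = 4*z² (R(z) = (2*z)*(2*z) = 4*z²)
q(Y, L) = 25
I(s, o) = 7 + o + (100 + o)/(2 + s) (I(s, o) = 7 + ((o + 4*(-5)²)/(s + 2) + o)*1 = 7 + ((o + 4*25)/(2 + s) + o)*1 = 7 + ((o + 100)/(2 + s) + o)*1 = 7 + ((100 + o)/(2 + s) + o)*1 = 7 + (o + (100 + o)/(2 + s))*1 = 7 + (o + (100 + o)/(2 + s)) = 7 + o + (100 + o)/(2 + s))
q(-3, -3) + 98*I(-6, -10) = 25 + 98*((114 + 3*(-10) + 7*(-6) - 10*(-6))/(2 - 6)) = 25 + 98*((114 - 30 - 42 + 60)/(-4)) = 25 + 98*(-¼*102) = 25 + 98*(-51/2) = 25 - 2499 = -2474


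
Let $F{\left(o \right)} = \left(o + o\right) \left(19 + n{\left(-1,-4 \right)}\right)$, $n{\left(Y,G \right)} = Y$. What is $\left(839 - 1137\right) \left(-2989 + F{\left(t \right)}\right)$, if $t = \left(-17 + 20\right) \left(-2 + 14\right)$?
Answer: $504514$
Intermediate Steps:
$t = 36$ ($t = 3 \cdot 12 = 36$)
$F{\left(o \right)} = 36 o$ ($F{\left(o \right)} = \left(o + o\right) \left(19 - 1\right) = 2 o 18 = 36 o$)
$\left(839 - 1137\right) \left(-2989 + F{\left(t \right)}\right) = \left(839 - 1137\right) \left(-2989 + 36 \cdot 36\right) = - 298 \left(-2989 + 1296\right) = \left(-298\right) \left(-1693\right) = 504514$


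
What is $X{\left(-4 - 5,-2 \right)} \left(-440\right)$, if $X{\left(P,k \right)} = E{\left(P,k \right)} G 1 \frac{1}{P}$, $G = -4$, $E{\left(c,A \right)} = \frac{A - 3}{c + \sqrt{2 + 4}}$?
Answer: $- \frac{352}{3} - \frac{352 \sqrt{6}}{27} \approx -149.27$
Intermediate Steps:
$E{\left(c,A \right)} = \frac{-3 + A}{c + \sqrt{6}}$
$X{\left(P,k \right)} = - \frac{4 \left(-3 + k\right)}{P \left(P + \sqrt{6}\right)}$ ($X{\left(P,k \right)} = \frac{-3 + k}{P + \sqrt{6}} \left(-4\right) 1 \frac{1}{P} = \frac{\left(-4\right) \frac{1}{P + \sqrt{6}} \left(-3 + k\right)}{P} = - \frac{4 \left(-3 + k\right)}{P \left(P + \sqrt{6}\right)}$)
$X{\left(-4 - 5,-2 \right)} \left(-440\right) = \frac{4 \left(3 - -2\right)}{\left(-4 - 5\right) \left(\left(-4 - 5\right) + \sqrt{6}\right)} \left(-440\right) = \frac{4 \left(3 + 2\right)}{\left(-4 - 5\right) \left(\left(-4 - 5\right) + \sqrt{6}\right)} \left(-440\right) = 4 \frac{1}{-9} \frac{1}{-9 + \sqrt{6}} \cdot 5 \left(-440\right) = 4 \left(- \frac{1}{9}\right) \frac{1}{-9 + \sqrt{6}} \cdot 5 \left(-440\right) = - \frac{20}{9 \left(-9 + \sqrt{6}\right)} \left(-440\right) = \frac{8800}{9 \left(-9 + \sqrt{6}\right)}$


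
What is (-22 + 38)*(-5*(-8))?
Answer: 640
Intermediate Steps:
(-22 + 38)*(-5*(-8)) = 16*40 = 640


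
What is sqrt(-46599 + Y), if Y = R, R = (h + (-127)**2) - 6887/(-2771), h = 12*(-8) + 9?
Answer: 8*I*sqrt(3665797465)/2771 ≈ 174.8*I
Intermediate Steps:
h = -87 (h = -96 + 9 = -87)
R = 44459269/2771 (R = (-87 + (-127)**2) - 6887/(-2771) = (-87 + 16129) - 6887*(-1/2771) = 16042 + 6887/2771 = 44459269/2771 ≈ 16044.)
Y = 44459269/2771 ≈ 16044.
sqrt(-46599 + Y) = sqrt(-46599 + 44459269/2771) = sqrt(-84666560/2771) = 8*I*sqrt(3665797465)/2771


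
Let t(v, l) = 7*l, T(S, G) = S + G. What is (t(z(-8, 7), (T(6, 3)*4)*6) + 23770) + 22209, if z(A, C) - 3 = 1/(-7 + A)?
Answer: 47491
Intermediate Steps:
T(S, G) = G + S
z(A, C) = 3 + 1/(-7 + A)
(t(z(-8, 7), (T(6, 3)*4)*6) + 23770) + 22209 = (7*(((3 + 6)*4)*6) + 23770) + 22209 = (7*((9*4)*6) + 23770) + 22209 = (7*(36*6) + 23770) + 22209 = (7*216 + 23770) + 22209 = (1512 + 23770) + 22209 = 25282 + 22209 = 47491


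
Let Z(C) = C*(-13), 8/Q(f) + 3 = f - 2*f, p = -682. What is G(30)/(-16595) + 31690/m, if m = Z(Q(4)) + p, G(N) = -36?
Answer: -368110073/7749865 ≈ -47.499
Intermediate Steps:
Q(f) = 8/(-3 - f) (Q(f) = 8/(-3 + (f - 2*f)) = 8/(-3 - f))
Z(C) = -13*C
m = -4670/7 (m = -(-104)/(3 + 4) - 682 = -(-104)/7 - 682 = -13*(-8/7) - 682 = 104/7 - 682 = -4670/7 ≈ -667.14)
G(30)/(-16595) + 31690/m = -36/(-16595) + 31690/(-4670/7) = -36*(-1/16595) + 31690*(-7/4670) = 36/16595 - 22183/467 = -368110073/7749865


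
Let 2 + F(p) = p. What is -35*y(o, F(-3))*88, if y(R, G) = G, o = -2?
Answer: 15400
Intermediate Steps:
F(p) = -2 + p
-35*y(o, F(-3))*88 = -35*(-2 - 3)*88 = -35*(-5)*88 = 175*88 = 15400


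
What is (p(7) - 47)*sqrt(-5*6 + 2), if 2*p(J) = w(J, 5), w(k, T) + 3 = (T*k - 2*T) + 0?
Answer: -72*I*sqrt(7) ≈ -190.49*I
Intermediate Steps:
w(k, T) = -3 - 2*T + T*k (w(k, T) = -3 + ((T*k - 2*T) + 0) = -3 + ((-2*T + T*k) + 0) = -3 + (-2*T + T*k) = -3 - 2*T + T*k)
p(J) = -13/2 + 5*J/2 (p(J) = (-3 - 2*5 + 5*J)/2 = (-3 - 10 + 5*J)/2 = (-13 + 5*J)/2 = -13/2 + 5*J/2)
(p(7) - 47)*sqrt(-5*6 + 2) = ((-13/2 + (5/2)*7) - 47)*sqrt(-5*6 + 2) = ((-13/2 + 35/2) - 47)*sqrt(-30 + 2) = (11 - 47)*sqrt(-28) = -72*I*sqrt(7)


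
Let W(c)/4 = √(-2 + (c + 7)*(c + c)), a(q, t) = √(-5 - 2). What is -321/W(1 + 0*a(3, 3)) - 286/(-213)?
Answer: 286/213 - 321*√14/56 ≈ -20.105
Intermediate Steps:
a(q, t) = I*√7 (a(q, t) = √(-7) = I*√7)
W(c) = 4*√(-2 + 2*c*(7 + c)) (W(c) = 4*√(-2 + (c + 7)*(c + c)) = 4*√(-2 + (7 + c)*(2*c)) = 4*√(-2 + 2*c*(7 + c)))
-321/W(1 + 0*a(3, 3)) - 286/(-213) = -321*1/(4*√(-2 + 2*(1 + 0*(I*√7))² + 14*(1 + 0*(I*√7)))) - 286/(-213) = -321*1/(4*√(-2 + 2*(1 + 0)² + 14*(1 + 0))) - 286*(-1/213) = -321*1/(4*√(-2 + 2*1² + 14*1)) + 286/213 = -321*1/(4*√(-2 + 2*1 + 14)) + 286/213 = -321*1/(4*√(-2 + 2 + 14)) + 286/213 = -321*√14/56 + 286/213 = 286/213 - 321*√14/56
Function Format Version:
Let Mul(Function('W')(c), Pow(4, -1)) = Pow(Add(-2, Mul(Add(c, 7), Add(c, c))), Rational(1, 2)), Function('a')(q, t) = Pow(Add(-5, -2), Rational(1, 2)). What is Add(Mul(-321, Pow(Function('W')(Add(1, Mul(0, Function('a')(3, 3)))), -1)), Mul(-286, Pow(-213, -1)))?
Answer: Add(Rational(286, 213), Mul(Rational(-321, 56), Pow(14, Rational(1, 2)))) ≈ -20.105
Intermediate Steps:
Function('a')(q, t) = Mul(I, Pow(7, Rational(1, 2))) (Function('a')(q, t) = Pow(-7, Rational(1, 2)) = Mul(I, Pow(7, Rational(1, 2))))
Function('W')(c) = Mul(4, Pow(Add(-2, Mul(2, c, Add(7, c))), Rational(1, 2))) (Function('W')(c) = Mul(4, Pow(Add(-2, Mul(Add(c, 7), Add(c, c))), Rational(1, 2))) = Mul(4, Pow(Add(-2, Mul(Add(7, c), Mul(2, c))), Rational(1, 2))) = Mul(4, Pow(Add(-2, Mul(2, c, Add(7, c))), Rational(1, 2))))
Add(Mul(-321, Pow(Function('W')(Add(1, Mul(0, Function('a')(3, 3)))), -1)), Mul(-286, Pow(-213, -1))) = Add(Mul(-321, Pow(Mul(4, Pow(Add(-2, Mul(2, Pow(Add(1, Mul(0, Mul(I, Pow(7, Rational(1, 2))))), 2)), Mul(14, Add(1, Mul(0, Mul(I, Pow(7, Rational(1, 2))))))), Rational(1, 2))), -1)), Mul(-286, Pow(-213, -1))) = Add(Mul(-321, Pow(Mul(4, Pow(Add(-2, Mul(2, Pow(Add(1, 0), 2)), Mul(14, Add(1, 0))), Rational(1, 2))), -1)), Mul(-286, Rational(-1, 213))) = Add(Mul(-321, Pow(Mul(4, Pow(Add(-2, Mul(2, Pow(1, 2)), Mul(14, 1)), Rational(1, 2))), -1)), Rational(286, 213)) = Add(Mul(-321, Pow(Mul(4, Pow(Add(-2, Mul(2, 1), 14), Rational(1, 2))), -1)), Rational(286, 213)) = Add(Mul(-321, Pow(Mul(4, Pow(Add(-2, 2, 14), Rational(1, 2))), -1)), Rational(286, 213)) = Add(Mul(-321, Pow(Mul(4, Pow(14, Rational(1, 2))), -1)), Rational(286, 213)) = Add(Mul(-321, Mul(Rational(1, 56), Pow(14, Rational(1, 2)))), Rational(286, 213)) = Add(Mul(Rational(-321, 56), Pow(14, Rational(1, 2))), Rational(286, 213)) = Add(Rational(286, 213), Mul(Rational(-321, 56), Pow(14, Rational(1, 2))))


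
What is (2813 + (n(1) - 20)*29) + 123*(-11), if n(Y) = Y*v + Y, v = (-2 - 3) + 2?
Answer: 822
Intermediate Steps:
v = -3 (v = -5 + 2 = -3)
n(Y) = -2*Y (n(Y) = Y*(-3) + Y = -3*Y + Y = -2*Y)
(2813 + (n(1) - 20)*29) + 123*(-11) = (2813 + (-2*1 - 20)*29) + 123*(-11) = (2813 + (-2 - 20)*29) - 1353 = (2813 - 22*29) - 1353 = (2813 - 638) - 1353 = 2175 - 1353 = 822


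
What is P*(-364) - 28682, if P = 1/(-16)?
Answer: -114637/4 ≈ -28659.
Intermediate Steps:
P = -1/16 ≈ -0.062500
P*(-364) - 28682 = -1/16*(-364) - 28682 = 91/4 - 28682 = -114637/4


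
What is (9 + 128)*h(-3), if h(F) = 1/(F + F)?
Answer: -137/6 ≈ -22.833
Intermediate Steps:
h(F) = 1/(2*F)
(9 + 128)*h(-3) = (9 + 128)*((½)/(-3)) = 137*((½)*(-⅓)) = 137*(-⅙) = -137/6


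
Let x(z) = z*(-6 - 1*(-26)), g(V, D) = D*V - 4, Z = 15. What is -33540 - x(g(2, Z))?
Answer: -34060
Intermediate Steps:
g(V, D) = -4 + D*V
x(z) = 20*z (x(z) = z*(-6 + 26) = z*20 = 20*z)
-33540 - x(g(2, Z)) = -33540 - 20*(-4 + 15*2) = -33540 - 20*(-4 + 30) = -33540 - 20*26 = -33540 - 1*520 = -33540 - 520 = -34060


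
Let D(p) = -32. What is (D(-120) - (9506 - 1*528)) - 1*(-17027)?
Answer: 8017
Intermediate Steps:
(D(-120) - (9506 - 1*528)) - 1*(-17027) = (-32 - (9506 - 1*528)) - 1*(-17027) = (-32 - (9506 - 528)) + 17027 = (-32 - 1*8978) + 17027 = (-32 - 8978) + 17027 = -9010 + 17027 = 8017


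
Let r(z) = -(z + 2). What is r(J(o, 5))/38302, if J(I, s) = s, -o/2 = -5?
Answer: -7/38302 ≈ -0.00018276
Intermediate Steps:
o = 10 (o = -2*(-5) = 10)
r(z) = -2 - z (r(z) = -(2 + z) = -2 - z)
r(J(o, 5))/38302 = (-2 - 1*5)/38302 = (-2 - 5)*(1/38302) = -7*1/38302 = -7/38302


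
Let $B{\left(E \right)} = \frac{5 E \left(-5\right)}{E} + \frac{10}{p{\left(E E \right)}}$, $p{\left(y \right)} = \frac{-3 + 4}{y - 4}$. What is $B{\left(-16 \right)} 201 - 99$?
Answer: $501396$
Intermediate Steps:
$p{\left(y \right)} = \frac{1}{-4 + y}$ ($p{\left(y \right)} = 1 \frac{1}{-4 + y} = \frac{1}{-4 + y}$)
$B{\left(E \right)} = -65 + 10 E^{2}$ ($B{\left(E \right)} = \frac{5 E \left(-5\right)}{E} + \frac{10}{\frac{1}{-4 + E E}} = \frac{\left(-25\right) E}{E} + \frac{10}{\frac{1}{-4 + E^{2}}} = -25 + 10 \left(-4 + E^{2}\right) = -25 + \left(-40 + 10 E^{2}\right) = -65 + 10 E^{2}$)
$B{\left(-16 \right)} 201 - 99 = \left(-65 + 10 \left(-16\right)^{2}\right) 201 - 99 = \left(-65 + 10 \cdot 256\right) 201 - 99 = \left(-65 + 2560\right) 201 - 99 = 2495 \cdot 201 - 99 = 501495 - 99 = 501396$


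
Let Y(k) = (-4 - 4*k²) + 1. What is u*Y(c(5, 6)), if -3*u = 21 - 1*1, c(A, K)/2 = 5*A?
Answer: 200060/3 ≈ 66687.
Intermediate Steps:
c(A, K) = 10*A (c(A, K) = 2*(5*A) = 10*A)
u = -20/3 (u = -(21 - 1*1)/3 = -(21 - 1)/3 = -⅓*20 = -20/3 ≈ -6.6667)
Y(k) = -3 - 4*k² (Y(k) = (-4 - 4*k²) + 1 = -3 - 4*k²)
u*Y(c(5, 6)) = -20*(-3 - 4*(10*5)²)/3 = -20*(-3 - 4*50²)/3 = -20*(-3 - 4*2500)/3 = -20*(-3 - 10000)/3 = -20/3*(-10003) = 200060/3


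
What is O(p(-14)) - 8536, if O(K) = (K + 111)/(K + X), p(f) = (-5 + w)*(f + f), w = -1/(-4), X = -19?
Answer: -486430/57 ≈ -8533.9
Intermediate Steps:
w = 1/4 (w = -1*(-1/4) = 1/4 ≈ 0.25000)
p(f) = -19*f/2 (p(f) = (-5 + 1/4)*(f + f) = -19*f/2)
O(K) = (111 + K)/(-19 + K) (O(K) = (K + 111)/(K - 19) = (111 + K)/(-19 + K))
O(p(-14)) - 8536 = (111 - 19/2*(-14))/(-19 - 19/2*(-14)) - 8536 = (111 + 133)/(-19 + 133) - 8536 = 244/114 - 8536 = (1/114)*244 - 8536 = 122/57 - 8536 = -486430/57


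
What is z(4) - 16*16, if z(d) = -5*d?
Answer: -276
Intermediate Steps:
z(4) - 16*16 = -5*4 - 16*16 = -20 - 256 = -276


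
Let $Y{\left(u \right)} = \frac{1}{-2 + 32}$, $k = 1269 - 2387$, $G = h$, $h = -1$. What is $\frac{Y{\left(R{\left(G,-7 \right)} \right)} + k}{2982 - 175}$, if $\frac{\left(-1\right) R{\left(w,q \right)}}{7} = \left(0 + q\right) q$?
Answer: $- \frac{33539}{84210} \approx -0.39828$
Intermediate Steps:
$G = -1$
$k = -1118$
$R{\left(w,q \right)} = - 7 q^{2}$ ($R{\left(w,q \right)} = - 7 \left(0 + q\right) q = - 7 q q = - 7 q^{2}$)
$Y{\left(u \right)} = \frac{1}{30}$
$\frac{Y{\left(R{\left(G,-7 \right)} \right)} + k}{2982 - 175} = \frac{\frac{1}{30} - 1118}{2982 - 175} = - \frac{33539}{30 \cdot 2807} = \left(- \frac{33539}{30}\right) \frac{1}{2807} = - \frac{33539}{84210}$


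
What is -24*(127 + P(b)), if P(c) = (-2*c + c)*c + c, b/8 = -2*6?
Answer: 220440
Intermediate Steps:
b = -96 (b = 8*(-2*6) = 8*(-12) = -96)
P(c) = c - c² (P(c) = (-c)*c + c = -c² + c = c - c²)
-24*(127 + P(b)) = -24*(127 - 96*(1 - 1*(-96))) = -24*(127 - 96*(1 + 96)) = -24*(127 - 96*97) = -24*(127 - 9312) = -24*(-9185) = 220440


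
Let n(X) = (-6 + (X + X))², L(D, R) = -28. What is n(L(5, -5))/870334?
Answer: 1922/435167 ≈ 0.0044167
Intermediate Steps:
n(X) = (-6 + 2*X)²
n(L(5, -5))/870334 = (4*(-3 - 28)²)/870334 = (4*(-31)²)*(1/870334) = (4*961)*(1/870334) = 3844*(1/870334) = 1922/435167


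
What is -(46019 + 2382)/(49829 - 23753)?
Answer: -48401/26076 ≈ -1.8562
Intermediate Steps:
-(46019 + 2382)/(49829 - 23753) = -48401/26076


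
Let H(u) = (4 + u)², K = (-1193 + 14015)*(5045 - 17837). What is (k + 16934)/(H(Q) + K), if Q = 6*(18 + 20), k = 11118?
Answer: -7013/40991300 ≈ -0.00017109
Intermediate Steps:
K = -164019024 (K = 12822*(-12792) = -164019024)
Q = 228 (Q = 6*38 = 228)
(k + 16934)/(H(Q) + K) = (11118 + 16934)/((4 + 228)² - 164019024) = 28052/(232² - 164019024) = 28052/(53824 - 164019024) = 28052/(-163965200) = 28052*(-1/163965200) = -7013/40991300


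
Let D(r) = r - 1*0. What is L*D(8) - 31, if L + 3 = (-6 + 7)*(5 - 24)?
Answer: -207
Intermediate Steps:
D(r) = r (D(r) = r + 0 = r)
L = -22 (L = -3 + (-6 + 7)*(5 - 24) = -3 + 1*(-19) = -3 - 19 = -22)
L*D(8) - 31 = -22*8 - 31 = -176 - 31 = -207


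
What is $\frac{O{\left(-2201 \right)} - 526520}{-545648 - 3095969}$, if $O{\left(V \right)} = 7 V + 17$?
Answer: $\frac{541910}{3641617} \approx 0.14881$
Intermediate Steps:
$O{\left(V \right)} = 17 + 7 V$
$\frac{O{\left(-2201 \right)} - 526520}{-545648 - 3095969} = \frac{\left(17 + 7 \left(-2201\right)\right) - 526520}{-545648 - 3095969} = \frac{\left(17 - 15407\right) - 526520}{-3641617} = \left(-15390 - 526520\right) \left(- \frac{1}{3641617}\right) = \left(-541910\right) \left(- \frac{1}{3641617}\right) = \frac{541910}{3641617}$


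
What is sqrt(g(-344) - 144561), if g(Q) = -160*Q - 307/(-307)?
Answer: 4*I*sqrt(5595) ≈ 299.2*I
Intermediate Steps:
g(Q) = 1 - 160*Q (g(Q) = -80*2*Q - 307*(-1/307) = -80*2*Q + 1 = -160*Q + 1 = 1 - 160*Q)
sqrt(g(-344) - 144561) = sqrt((1 - 160*(-344)) - 144561) = sqrt((1 + 55040) - 144561) = sqrt(55041 - 144561) = sqrt(-89520) = 4*I*sqrt(5595)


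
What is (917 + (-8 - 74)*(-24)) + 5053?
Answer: 7938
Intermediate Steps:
(917 + (-8 - 74)*(-24)) + 5053 = (917 - 82*(-24)) + 5053 = (917 + 1968) + 5053 = 2885 + 5053 = 7938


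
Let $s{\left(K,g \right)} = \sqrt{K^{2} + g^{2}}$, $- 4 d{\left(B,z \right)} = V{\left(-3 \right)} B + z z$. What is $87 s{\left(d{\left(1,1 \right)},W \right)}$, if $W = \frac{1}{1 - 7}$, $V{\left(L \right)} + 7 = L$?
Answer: $\frac{29 \sqrt{733}}{4} \approx 196.29$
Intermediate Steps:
$V{\left(L \right)} = -7 + L$
$W = - \frac{1}{6}$ ($W = \frac{1}{-6} = - \frac{1}{6} \approx -0.16667$)
$d{\left(B,z \right)} = - \frac{z^{2}}{4} + \frac{5 B}{2}$ ($d{\left(B,z \right)} = - \frac{\left(-7 - 3\right) B + z z}{4} = - \frac{- 10 B + z^{2}}{4} = - \frac{z^{2} - 10 B}{4} = - \frac{z^{2}}{4} + \frac{5 B}{2}$)
$87 s{\left(d{\left(1,1 \right)},W \right)} = 87 \sqrt{\left(- \frac{1^{2}}{4} + \frac{5}{2} \cdot 1\right)^{2} + \left(- \frac{1}{6}\right)^{2}} = 87 \sqrt{\left(\left(- \frac{1}{4}\right) 1 + \frac{5}{2}\right)^{2} + \frac{1}{36}} = 87 \sqrt{\left(- \frac{1}{4} + \frac{5}{2}\right)^{2} + \frac{1}{36}} = 87 \sqrt{\left(\frac{9}{4}\right)^{2} + \frac{1}{36}} = 87 \sqrt{\frac{81}{16} + \frac{1}{36}} = 87 \sqrt{\frac{733}{144}} = 87 \frac{\sqrt{733}}{12} = \frac{29 \sqrt{733}}{4}$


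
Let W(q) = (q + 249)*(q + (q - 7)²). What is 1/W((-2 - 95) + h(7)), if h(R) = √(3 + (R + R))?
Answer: 1628353/2644229442881 + 20728*√17/2644229442881 ≈ 6.4814e-7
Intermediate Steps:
h(R) = √(3 + 2*R)
W(q) = (249 + q)*(q + (-7 + q)²)
1/W((-2 - 95) + h(7)) = 1/(12201 + ((-2 - 95) + √(3 + 2*7))³ - 3188*((-2 - 95) + √(3 + 2*7)) + 236*((-2 - 95) + √(3 + 2*7))²) = 1/(12201 + (-97 + √(3 + 14))³ - 3188*(-97 + √(3 + 14)) + 236*(-97 + √(3 + 14))²) = 1/(12201 + (-97 + √17)³ - 3188*(-97 + √17) + 236*(-97 + √17)²) = 1/(12201 + (-97 + √17)³ + (309236 - 3188*√17) + 236*(-97 + √17)²) = 1/(321437 + (-97 + √17)³ - 3188*√17 + 236*(-97 + √17)²)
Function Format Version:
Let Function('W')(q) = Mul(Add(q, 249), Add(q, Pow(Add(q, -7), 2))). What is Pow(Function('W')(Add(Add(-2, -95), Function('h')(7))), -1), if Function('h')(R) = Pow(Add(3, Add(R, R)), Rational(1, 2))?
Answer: Add(Rational(1628353, 2644229442881), Mul(Rational(20728, 2644229442881), Pow(17, Rational(1, 2)))) ≈ 6.4814e-7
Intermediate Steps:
Function('h')(R) = Pow(Add(3, Mul(2, R)), Rational(1, 2))
Function('W')(q) = Mul(Add(249, q), Add(q, Pow(Add(-7, q), 2)))
Pow(Function('W')(Add(Add(-2, -95), Function('h')(7))), -1) = Pow(Add(12201, Pow(Add(Add(-2, -95), Pow(Add(3, Mul(2, 7)), Rational(1, 2))), 3), Mul(-3188, Add(Add(-2, -95), Pow(Add(3, Mul(2, 7)), Rational(1, 2)))), Mul(236, Pow(Add(Add(-2, -95), Pow(Add(3, Mul(2, 7)), Rational(1, 2))), 2))), -1) = Pow(Add(12201, Pow(Add(-97, Pow(Add(3, 14), Rational(1, 2))), 3), Mul(-3188, Add(-97, Pow(Add(3, 14), Rational(1, 2)))), Mul(236, Pow(Add(-97, Pow(Add(3, 14), Rational(1, 2))), 2))), -1) = Pow(Add(12201, Pow(Add(-97, Pow(17, Rational(1, 2))), 3), Mul(-3188, Add(-97, Pow(17, Rational(1, 2)))), Mul(236, Pow(Add(-97, Pow(17, Rational(1, 2))), 2))), -1) = Pow(Add(12201, Pow(Add(-97, Pow(17, Rational(1, 2))), 3), Add(309236, Mul(-3188, Pow(17, Rational(1, 2)))), Mul(236, Pow(Add(-97, Pow(17, Rational(1, 2))), 2))), -1) = Pow(Add(321437, Pow(Add(-97, Pow(17, Rational(1, 2))), 3), Mul(-3188, Pow(17, Rational(1, 2))), Mul(236, Pow(Add(-97, Pow(17, Rational(1, 2))), 2))), -1)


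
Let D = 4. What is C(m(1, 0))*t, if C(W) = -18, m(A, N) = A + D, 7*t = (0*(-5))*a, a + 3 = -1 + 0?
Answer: 0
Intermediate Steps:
a = -4 (a = -3 + (-1 + 0) = -3 - 1 = -4)
t = 0 (t = ((0*(-5))*(-4))/7 = (0*(-4))/7 = (1/7)*0 = 0)
m(A, N) = 4 + A (m(A, N) = A + 4 = 4 + A)
C(m(1, 0))*t = -18*0 = 0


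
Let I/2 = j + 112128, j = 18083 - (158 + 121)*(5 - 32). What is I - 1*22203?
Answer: 253285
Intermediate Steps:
j = 25616 (j = 18083 - 279*(-27) = 18083 - 1*(-7533) = 18083 + 7533 = 25616)
I = 275488 (I = 2*(25616 + 112128) = 2*137744 = 275488)
I - 1*22203 = 275488 - 1*22203 = 275488 - 22203 = 253285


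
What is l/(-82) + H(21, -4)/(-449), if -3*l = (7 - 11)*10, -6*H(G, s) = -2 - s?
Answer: -8939/55227 ≈ -0.16186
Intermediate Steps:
H(G, s) = ⅓ + s/6 (H(G, s) = -(-2 - s)/6 = ⅓ + s/6)
l = 40/3 (l = -(7 - 11)*10/3 = -(-4)*10/3 = -⅓*(-40) = 40/3 ≈ 13.333)
l/(-82) + H(21, -4)/(-449) = (40/3)/(-82) + (⅓ + (⅙)*(-4))/(-449) = (40/3)*(-1/82) + (⅓ - ⅔)*(-1/449) = -20/123 - ⅓*(-1/449) = -20/123 + 1/1347 = -8939/55227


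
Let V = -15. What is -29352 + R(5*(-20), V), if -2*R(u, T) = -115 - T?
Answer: -29302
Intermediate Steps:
R(u, T) = 115/2 + T/2 (R(u, T) = -(-115 - T)/2 = 115/2 + T/2)
-29352 + R(5*(-20), V) = -29352 + (115/2 + (½)*(-15)) = -29352 + (115/2 - 15/2) = -29352 + 50 = -29302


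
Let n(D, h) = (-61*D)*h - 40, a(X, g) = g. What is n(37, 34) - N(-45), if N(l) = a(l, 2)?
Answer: -76780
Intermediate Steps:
n(D, h) = -40 - 61*D*h (n(D, h) = -61*D*h - 40 = -40 - 61*D*h)
N(l) = 2
n(37, 34) - N(-45) = (-40 - 61*37*34) - 1*2 = (-40 - 76738) - 2 = -76778 - 2 = -76780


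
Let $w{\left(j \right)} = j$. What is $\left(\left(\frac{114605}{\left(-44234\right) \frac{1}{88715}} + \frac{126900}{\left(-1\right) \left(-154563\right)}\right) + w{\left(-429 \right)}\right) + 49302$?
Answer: $- \frac{412440957011453}{2278979914} \approx -1.8098 \cdot 10^{5}$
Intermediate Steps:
$\left(\left(\frac{114605}{\left(-44234\right) \frac{1}{88715}} + \frac{126900}{\left(-1\right) \left(-154563\right)}\right) + w{\left(-429 \right)}\right) + 49302 = \left(\left(\frac{114605}{\left(-44234\right) \frac{1}{88715}} + \frac{126900}{\left(-1\right) \left(-154563\right)}\right) - 429\right) + 49302 = \left(\left(\frac{114605}{\left(-44234\right) \frac{1}{88715}} + \frac{126900}{154563}\right) - 429\right) + 49302 = \left(\left(\frac{114605}{- \frac{44234}{88715}} + 126900 \cdot \frac{1}{154563}\right) - 429\right) + 49302 = \left(\left(114605 \left(- \frac{88715}{44234}\right) + \frac{42300}{51521}\right) - 429\right) + 49302 = \left(\left(- \frac{10167182575}{44234} + \frac{42300}{51521}\right) - 429\right) + 49302 = \left(- \frac{523821542348375}{2278979914} - 429\right) + 49302 = - \frac{524799224731481}{2278979914} + 49302 = - \frac{412440957011453}{2278979914}$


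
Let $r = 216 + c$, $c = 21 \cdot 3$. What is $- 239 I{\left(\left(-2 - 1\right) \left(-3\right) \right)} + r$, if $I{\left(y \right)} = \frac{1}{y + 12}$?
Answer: $\frac{5620}{21} \approx 267.62$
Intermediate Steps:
$c = 63$
$r = 279$ ($r = 216 + 63 = 279$)
$I{\left(y \right)} = \frac{1}{12 + y}$
$- 239 I{\left(\left(-2 - 1\right) \left(-3\right) \right)} + r = - \frac{239}{12 + \left(-2 - 1\right) \left(-3\right)} + 279 = - \frac{239}{12 - -9} + 279 = - \frac{239}{12 + 9} + 279 = - \frac{239}{21} + 279 = \frac{5620}{21}$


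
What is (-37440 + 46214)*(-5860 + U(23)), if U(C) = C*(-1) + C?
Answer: -51415640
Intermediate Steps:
U(C) = 0 (U(C) = -C + C = 0)
(-37440 + 46214)*(-5860 + U(23)) = (-37440 + 46214)*(-5860 + 0) = 8774*(-5860) = -51415640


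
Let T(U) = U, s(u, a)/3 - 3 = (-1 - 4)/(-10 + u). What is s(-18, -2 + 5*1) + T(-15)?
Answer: -153/28 ≈ -5.4643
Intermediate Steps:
s(u, a) = 9 - 15/(-10 + u) (s(u, a) = 9 + 3*((-1 - 4)/(-10 + u)) = 9 + 3*(-5/(-10 + u)) = 9 - 15/(-10 + u))
s(-18, -2 + 5*1) + T(-15) = 3*(-35 + 3*(-18))/(-10 - 18) - 15 = 3*(-35 - 54)/(-28) - 15 = 3*(-1/28)*(-89) - 15 = 267/28 - 15 = -153/28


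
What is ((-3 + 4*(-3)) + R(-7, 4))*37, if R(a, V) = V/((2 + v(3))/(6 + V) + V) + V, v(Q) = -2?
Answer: -370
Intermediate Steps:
R(a, V) = 1 + V (R(a, V) = V/((2 - 2)/(6 + V) + V) + V = V/(0/(6 + V) + V) + V = V/(0 + V) + V = V/V + V = 1 + V)
((-3 + 4*(-3)) + R(-7, 4))*37 = ((-3 + 4*(-3)) + (1 + 4))*37 = ((-3 - 12) + 5)*37 = (-15 + 5)*37 = -10*37 = -370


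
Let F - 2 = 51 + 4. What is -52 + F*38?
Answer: 2114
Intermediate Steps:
F = 57 (F = 2 + (51 + 4) = 2 + 55 = 57)
-52 + F*38 = -52 + 57*38 = -52 + 2166 = 2114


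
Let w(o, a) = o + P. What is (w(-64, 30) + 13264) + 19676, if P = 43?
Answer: 32919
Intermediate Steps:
w(o, a) = 43 + o (w(o, a) = o + 43 = 43 + o)
(w(-64, 30) + 13264) + 19676 = ((43 - 64) + 13264) + 19676 = (-21 + 13264) + 19676 = 13243 + 19676 = 32919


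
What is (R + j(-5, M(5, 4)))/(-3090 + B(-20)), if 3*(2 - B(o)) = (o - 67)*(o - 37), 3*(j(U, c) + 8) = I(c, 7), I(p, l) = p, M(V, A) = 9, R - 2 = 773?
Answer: -70/431 ≈ -0.16241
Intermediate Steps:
R = 775 (R = 2 + 773 = 775)
j(U, c) = -8 + c/3
B(o) = 2 - (-67 + o)*(-37 + o)/3 (B(o) = 2 - (o - 67)*(o - 37)/3 = 2 - (-67 + o)*(-37 + o)/3)
(R + j(-5, M(5, 4)))/(-3090 + B(-20)) = (775 + (-8 + (1/3)*9))/(-3090 + (-2473/3 - 1/3*(-20)**2 + (104/3)*(-20))) = (775 + (-8 + 3))/(-3090 + (-2473/3 - 1/3*400 - 2080/3)) = (775 - 5)/(-3090 + (-2473/3 - 400/3 - 2080/3)) = 770/(-3090 - 1651) = 770/(-4741) = 770*(-1/4741) = -70/431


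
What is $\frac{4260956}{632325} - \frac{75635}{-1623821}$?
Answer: $\frac{6966855734251}{1026782613825} \approx 6.7851$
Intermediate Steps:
$\frac{4260956}{632325} - \frac{75635}{-1623821} = 4260956 \cdot \frac{1}{632325} - - \frac{75635}{1623821} = \frac{4260956}{632325} + \frac{75635}{1623821} = \frac{6966855734251}{1026782613825}$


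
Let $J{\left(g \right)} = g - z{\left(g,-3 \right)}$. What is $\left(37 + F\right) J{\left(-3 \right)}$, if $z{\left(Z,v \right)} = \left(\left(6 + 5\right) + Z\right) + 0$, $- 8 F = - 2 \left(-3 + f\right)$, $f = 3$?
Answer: $-407$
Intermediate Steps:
$F = 0$ ($F = - \frac{\left(-2\right) \left(-3 + 3\right)}{8} = - \frac{\left(-2\right) 0}{8} = \left(- \frac{1}{8}\right) 0 = 0$)
$z{\left(Z,v \right)} = 11 + Z$ ($z{\left(Z,v \right)} = \left(11 + Z\right) + 0 = 11 + Z$)
$J{\left(g \right)} = -11$ ($J{\left(g \right)} = g - \left(11 + g\right) = -11$)
$\left(37 + F\right) J{\left(-3 \right)} = \left(37 + 0\right) \left(-11\right) = 37 \left(-11\right) = -407$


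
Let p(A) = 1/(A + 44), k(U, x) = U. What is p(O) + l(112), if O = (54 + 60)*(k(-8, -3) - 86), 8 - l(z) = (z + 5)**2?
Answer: -146003633/10672 ≈ -13681.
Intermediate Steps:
l(z) = 8 - (5 + z)**2 (l(z) = 8 - (z + 5)**2 = 8 - (5 + z)**2)
O = -10716 (O = (54 + 60)*(-8 - 86) = 114*(-94) = -10716)
p(A) = 1/(44 + A)
p(O) + l(112) = 1/(44 - 10716) + (8 - (5 + 112)**2) = 1/(-10672) + (8 - 1*117**2) = -1/10672 + (8 - 1*13689) = -1/10672 + (8 - 13689) = -1/10672 - 13681 = -146003633/10672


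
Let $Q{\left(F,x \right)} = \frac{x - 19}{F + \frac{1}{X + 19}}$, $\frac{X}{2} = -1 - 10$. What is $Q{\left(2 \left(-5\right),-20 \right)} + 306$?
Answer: $\frac{9603}{31} \approx 309.77$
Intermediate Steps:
$X = -22$ ($X = 2 \left(-1 - 10\right) = 2 \left(-11\right) = -22$)
$Q{\left(F,x \right)} = \frac{-19 + x}{- \frac{1}{3} + F}$ ($Q{\left(F,x \right)} = \frac{x - 19}{F + \frac{1}{-22 + 19}} = \frac{-19 + x}{F + \frac{1}{-3}} = \frac{-19 + x}{F - \frac{1}{3}} = \frac{-19 + x}{- \frac{1}{3} + F}$)
$Q{\left(2 \left(-5\right),-20 \right)} + 306 = \frac{3 \left(19 - -20\right)}{1 - 3 \cdot 2 \left(-5\right)} + 306 = \frac{3 \left(19 + 20\right)}{1 - -30} + 306 = 3 \frac{1}{1 + 30} \cdot 39 + 306 = 3 \cdot \frac{1}{31} \cdot 39 + 306 = \frac{117}{31} + 306 = \frac{9603}{31}$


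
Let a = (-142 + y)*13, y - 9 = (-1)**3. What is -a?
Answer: 1742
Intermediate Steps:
y = 8 (y = 9 + (-1)**3 = 9 - 1 = 8)
a = -1742 (a = (-142 + 8)*13 = -134*13 = -1742)
-a = -1*(-1742) = 1742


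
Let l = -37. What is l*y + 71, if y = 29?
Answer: -1002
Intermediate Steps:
l*y + 71 = -37*29 + 71 = -1073 + 71 = -1002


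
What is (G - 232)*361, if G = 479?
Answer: 89167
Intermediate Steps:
(G - 232)*361 = (479 - 232)*361 = 247*361 = 89167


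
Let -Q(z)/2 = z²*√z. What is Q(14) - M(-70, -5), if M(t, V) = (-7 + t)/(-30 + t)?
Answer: -77/100 - 392*√14 ≈ -1467.5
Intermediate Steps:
M(t, V) = (-7 + t)/(-30 + t)
Q(z) = -2*z^(5/2) (Q(z) = -2*z²*√z = -2*z^(5/2))
Q(14) - M(-70, -5) = -392*√14 - (-7 - 70)/(-30 - 70) = -392*√14 - (-77)/(-100) = -392*√14 - (-1)*(-77)/100 = -392*√14 - 1*77/100 = -392*√14 - 77/100 = -77/100 - 392*√14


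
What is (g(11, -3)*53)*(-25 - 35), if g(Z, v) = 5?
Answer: -15900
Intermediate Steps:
(g(11, -3)*53)*(-25 - 35) = (5*53)*(-25 - 35) = 265*(-60) = -15900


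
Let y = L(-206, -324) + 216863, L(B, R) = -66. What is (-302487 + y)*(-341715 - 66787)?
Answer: 35004536380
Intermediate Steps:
y = 216797 (y = -66 + 216863 = 216797)
(-302487 + y)*(-341715 - 66787) = (-302487 + 216797)*(-341715 - 66787) = -85690*(-408502) = 35004536380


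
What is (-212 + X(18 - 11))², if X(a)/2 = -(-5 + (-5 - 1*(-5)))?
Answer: 40804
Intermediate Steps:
X(a) = 10 (X(a) = 2*(-(-5 + (-5 - 1*(-5)))) = 2*(-(-5 + (-5 + 5))) = 2*(-(-5 + 0)) = 2*(-1*(-5)) = 2*5 = 10)
(-212 + X(18 - 11))² = (-212 + 10)² = (-202)² = 40804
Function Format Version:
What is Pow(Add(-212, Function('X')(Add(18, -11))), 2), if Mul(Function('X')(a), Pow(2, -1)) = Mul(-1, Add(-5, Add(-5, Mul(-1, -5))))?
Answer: 40804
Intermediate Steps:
Function('X')(a) = 10 (Function('X')(a) = Mul(2, Mul(-1, Add(-5, Add(-5, Mul(-1, -5))))) = Mul(2, Mul(-1, Add(-5, Add(-5, 5)))) = Mul(2, Mul(-1, Add(-5, 0))) = Mul(2, Mul(-1, -5)) = Mul(2, 5) = 10)
Pow(Add(-212, Function('X')(Add(18, -11))), 2) = Pow(Add(-212, 10), 2) = Pow(-202, 2) = 40804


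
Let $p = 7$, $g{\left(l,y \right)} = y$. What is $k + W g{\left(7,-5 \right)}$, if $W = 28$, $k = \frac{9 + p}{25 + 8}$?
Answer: $- \frac{4604}{33} \approx -139.52$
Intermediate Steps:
$k = \frac{16}{33}$ ($k = \frac{9 + 7}{25 + 8} = \frac{16}{33} \approx 0.48485$)
$k + W g{\left(7,-5 \right)} = \frac{16}{33} + 28 \left(-5\right) = \frac{16}{33} - 140 = - \frac{4604}{33}$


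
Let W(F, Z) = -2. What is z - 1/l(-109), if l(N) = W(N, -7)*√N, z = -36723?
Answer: -36723 - I*√109/218 ≈ -36723.0 - 0.047891*I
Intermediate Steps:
l(N) = -2*√N
z - 1/l(-109) = -36723 - 1/((-2*I*√109)) = -36723 - I*√109/218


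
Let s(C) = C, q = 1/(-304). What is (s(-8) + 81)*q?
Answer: -73/304 ≈ -0.24013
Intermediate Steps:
q = -1/304 ≈ -0.0032895
(s(-8) + 81)*q = (-8 + 81)*(-1/304) = 73*(-1/304) = -73/304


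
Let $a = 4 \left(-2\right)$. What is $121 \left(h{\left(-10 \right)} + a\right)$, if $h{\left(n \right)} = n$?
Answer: $-2178$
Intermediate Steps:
$a = -8$
$121 \left(h{\left(-10 \right)} + a\right) = 121 \left(-10 - 8\right) = 121 \left(-18\right) = -2178$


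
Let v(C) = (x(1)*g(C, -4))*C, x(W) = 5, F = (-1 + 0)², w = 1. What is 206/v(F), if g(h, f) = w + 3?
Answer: 103/10 ≈ 10.300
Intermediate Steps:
F = 1 (F = (-1)² = 1)
g(h, f) = 4 (g(h, f) = 1 + 3 = 4)
v(C) = 20*C (v(C) = (5*4)*C = 20*C)
206/v(F) = 206/((20*1)) = 206/20 = 206*(1/20) = 103/10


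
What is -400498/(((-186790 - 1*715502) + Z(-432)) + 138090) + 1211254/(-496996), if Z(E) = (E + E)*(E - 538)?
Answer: -10304675965/1311323946 ≈ -7.8582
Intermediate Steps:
Z(E) = 2*E*(-538 + E) (Z(E) = (2*E)*(-538 + E) = 2*E*(-538 + E))
-400498/(((-186790 - 1*715502) + Z(-432)) + 138090) + 1211254/(-496996) = -400498/(((-186790 - 1*715502) + 2*(-432)*(-538 - 432)) + 138090) + 1211254/(-496996) = -400498/(((-186790 - 715502) + 2*(-432)*(-970)) + 138090) + 1211254*(-1/496996) = -400498/((-902292 + 838080) + 138090) - 605627/248498 = -400498/(-64212 + 138090) - 605627/248498 = -400498/73878 - 605627/248498 = -400498*1/73878 - 605627/248498 = -28607/5277 - 605627/248498 = -10304675965/1311323946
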